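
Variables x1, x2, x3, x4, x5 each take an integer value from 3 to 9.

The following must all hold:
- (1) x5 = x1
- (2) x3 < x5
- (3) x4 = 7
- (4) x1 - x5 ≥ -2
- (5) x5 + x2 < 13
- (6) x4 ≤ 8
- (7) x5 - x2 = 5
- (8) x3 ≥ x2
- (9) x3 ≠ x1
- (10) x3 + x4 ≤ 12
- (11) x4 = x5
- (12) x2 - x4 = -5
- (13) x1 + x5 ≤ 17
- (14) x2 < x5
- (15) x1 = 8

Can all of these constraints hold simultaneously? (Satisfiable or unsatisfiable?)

Constraint 3 fixes x4 = 7 and constraint 15 fixes x1 = 8. Constraints 1 and 11 give x4 = x5 = x1, so x4 = x1. But 7 ≠ 8 — contradiction.

Unsatisfiable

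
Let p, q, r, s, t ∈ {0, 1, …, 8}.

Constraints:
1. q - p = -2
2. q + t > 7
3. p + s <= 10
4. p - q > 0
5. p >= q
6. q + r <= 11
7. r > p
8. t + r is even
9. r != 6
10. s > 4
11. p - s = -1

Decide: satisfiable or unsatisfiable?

Satisfiable

One satisfying assignment is p = 4, q = 2, r = 8, s = 5, t = 6.
For the less obvious constraints — constraint 1: q - p = -2; constraint 2: q + t = 8; constraint 3: p + s = 9 — and the others hold by inspection.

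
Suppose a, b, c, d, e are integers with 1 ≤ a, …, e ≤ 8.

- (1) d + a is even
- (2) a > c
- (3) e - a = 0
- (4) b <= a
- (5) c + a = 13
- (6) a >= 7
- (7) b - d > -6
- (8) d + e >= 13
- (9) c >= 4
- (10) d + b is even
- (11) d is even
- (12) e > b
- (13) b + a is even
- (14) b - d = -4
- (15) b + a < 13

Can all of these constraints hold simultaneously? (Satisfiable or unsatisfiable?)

Satisfiable

One satisfying assignment is a = 8, b = 4, c = 5, d = 8, e = 8.
For the less obvious constraints — constraint 3: e - a = 0; constraint 5: c + a = 13 — and the others hold by inspection.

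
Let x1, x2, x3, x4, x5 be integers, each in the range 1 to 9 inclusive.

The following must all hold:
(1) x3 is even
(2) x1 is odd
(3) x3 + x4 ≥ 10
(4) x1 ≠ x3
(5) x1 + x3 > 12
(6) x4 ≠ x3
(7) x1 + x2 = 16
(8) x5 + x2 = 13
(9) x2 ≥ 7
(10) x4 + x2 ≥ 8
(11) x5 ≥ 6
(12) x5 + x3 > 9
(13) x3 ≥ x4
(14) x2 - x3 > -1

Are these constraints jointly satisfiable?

Satisfiable

Take x1 = 9, x2 = 7, x3 = 6, x4 = 4, x5 = 6. Then constraint 3: x3 + x4 = 10; constraint 5: x1 + x3 = 15, and every other listed constraint is also met.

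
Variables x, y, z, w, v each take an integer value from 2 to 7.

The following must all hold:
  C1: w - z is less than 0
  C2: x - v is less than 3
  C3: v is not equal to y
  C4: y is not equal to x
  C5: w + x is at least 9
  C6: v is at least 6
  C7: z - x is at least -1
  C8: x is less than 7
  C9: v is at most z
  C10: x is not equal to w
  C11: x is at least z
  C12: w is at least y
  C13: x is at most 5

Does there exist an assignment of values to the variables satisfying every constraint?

From constraints 6 and 9: z ≥ v and v ≥ 6, so z ≥ 6. From constraints 11 and 13: z ≤ x and x ≤ 5, so z ≤ 5. But 5 < 6, so no value of z works.

Unsatisfiable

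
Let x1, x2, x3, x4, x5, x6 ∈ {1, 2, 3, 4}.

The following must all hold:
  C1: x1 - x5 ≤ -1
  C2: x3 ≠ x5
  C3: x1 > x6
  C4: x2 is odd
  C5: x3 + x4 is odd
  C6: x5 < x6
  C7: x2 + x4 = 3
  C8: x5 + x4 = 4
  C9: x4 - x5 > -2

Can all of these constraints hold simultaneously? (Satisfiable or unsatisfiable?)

Unsatisfiable

Constraints 1, 3, and 6 give x5 < x6, x6 < x1, x1 < x5. Chaining: x5 < x6 < x1 < x5, which forces x5 < x5 — impossible.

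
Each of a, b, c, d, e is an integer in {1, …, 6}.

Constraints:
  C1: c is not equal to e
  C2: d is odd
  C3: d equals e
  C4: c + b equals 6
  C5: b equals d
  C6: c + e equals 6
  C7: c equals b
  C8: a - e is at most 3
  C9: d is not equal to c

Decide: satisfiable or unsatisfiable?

Unsatisfiable

From constraints 3, 5, and 7, c = b = d = e, so c = e. But constraint 1 says c ≠ e. Contradiction.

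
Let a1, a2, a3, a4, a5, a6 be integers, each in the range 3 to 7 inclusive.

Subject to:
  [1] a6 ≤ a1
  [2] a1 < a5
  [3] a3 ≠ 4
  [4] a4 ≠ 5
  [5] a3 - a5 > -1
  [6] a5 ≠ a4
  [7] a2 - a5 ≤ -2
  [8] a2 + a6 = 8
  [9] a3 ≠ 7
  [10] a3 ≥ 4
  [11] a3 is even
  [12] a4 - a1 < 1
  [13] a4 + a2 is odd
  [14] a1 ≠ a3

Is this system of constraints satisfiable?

Satisfiable

Take a1 = 4, a2 = 4, a3 = 6, a4 = 3, a5 = 6, a6 = 4. Then constraint 5: a3 - a5 = 0; constraint 7: a2 - a5 = -2; constraint 8: a2 + a6 = 8, and every other listed constraint is also met.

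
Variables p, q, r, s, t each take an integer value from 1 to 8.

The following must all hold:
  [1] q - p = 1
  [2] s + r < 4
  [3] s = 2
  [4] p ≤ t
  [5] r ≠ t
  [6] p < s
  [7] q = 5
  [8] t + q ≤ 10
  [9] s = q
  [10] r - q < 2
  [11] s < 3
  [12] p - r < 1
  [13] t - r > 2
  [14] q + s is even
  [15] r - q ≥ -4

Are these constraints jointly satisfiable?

Unsatisfiable

Constraint 3 fixes s = 2 and constraint 7 fixes q = 5, but constraint 9 requires s = q. Since 2 ≠ 5, contradiction.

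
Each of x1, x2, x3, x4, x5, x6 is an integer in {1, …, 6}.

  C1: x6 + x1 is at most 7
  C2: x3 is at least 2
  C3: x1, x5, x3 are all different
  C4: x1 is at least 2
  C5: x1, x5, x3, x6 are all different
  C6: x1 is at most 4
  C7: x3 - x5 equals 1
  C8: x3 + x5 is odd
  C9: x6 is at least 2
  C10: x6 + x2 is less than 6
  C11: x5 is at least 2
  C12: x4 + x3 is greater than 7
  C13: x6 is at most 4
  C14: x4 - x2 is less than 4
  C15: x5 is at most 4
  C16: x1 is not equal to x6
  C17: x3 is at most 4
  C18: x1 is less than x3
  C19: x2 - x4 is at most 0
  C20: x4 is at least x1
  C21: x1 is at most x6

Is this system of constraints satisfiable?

Constraints 2, 4, 6, 9, 11, 13, 15, and 17 confine each of x1, x5, x3, x6 to the 3 values {2, …, 4}.
Constraint 5 requires all 4 of them to be distinct, but only 3 values are available — impossible by the pigeonhole principle.

Unsatisfiable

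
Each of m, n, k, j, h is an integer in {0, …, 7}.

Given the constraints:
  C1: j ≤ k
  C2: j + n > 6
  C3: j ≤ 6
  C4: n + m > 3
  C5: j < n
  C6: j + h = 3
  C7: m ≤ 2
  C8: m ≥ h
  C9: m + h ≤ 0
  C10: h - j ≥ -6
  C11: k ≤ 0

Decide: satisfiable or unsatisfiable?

From constraints 1 and 11: j ≤ k ≤ 0. From constraints 7 and 8: h ≤ m ≤ 2. Hence j + h ≤ 2. But constraint 6 requires j + h = 3, and 3 > 2. Contradiction.

Unsatisfiable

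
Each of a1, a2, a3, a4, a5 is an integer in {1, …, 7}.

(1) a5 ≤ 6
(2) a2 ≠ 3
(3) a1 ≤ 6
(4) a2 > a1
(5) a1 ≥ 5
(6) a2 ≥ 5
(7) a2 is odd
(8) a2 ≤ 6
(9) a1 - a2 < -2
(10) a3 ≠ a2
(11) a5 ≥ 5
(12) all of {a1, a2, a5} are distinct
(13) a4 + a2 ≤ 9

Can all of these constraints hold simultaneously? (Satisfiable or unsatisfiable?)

Unsatisfiable

Constraints 1, 3, 5, 6, 8, and 11 confine each of a1, a2, a5 to the 2 values {5, 6}.
Constraint 12 requires all 3 of them to be distinct, but only 2 values are available — impossible by the pigeonhole principle.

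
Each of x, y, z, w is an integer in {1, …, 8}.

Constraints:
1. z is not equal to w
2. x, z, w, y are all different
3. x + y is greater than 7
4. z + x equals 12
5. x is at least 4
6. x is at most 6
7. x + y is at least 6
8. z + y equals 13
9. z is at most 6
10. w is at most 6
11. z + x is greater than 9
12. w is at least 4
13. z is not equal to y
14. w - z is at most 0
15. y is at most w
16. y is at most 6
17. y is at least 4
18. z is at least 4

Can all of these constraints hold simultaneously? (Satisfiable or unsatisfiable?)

Unsatisfiable

Constraints 5, 6, 9, 10, 12, 16, 17, and 18 confine each of x, z, w, y to the 3 values {4, …, 6}.
Constraint 2 requires all 4 of them to be distinct, but only 3 values are available — impossible by the pigeonhole principle.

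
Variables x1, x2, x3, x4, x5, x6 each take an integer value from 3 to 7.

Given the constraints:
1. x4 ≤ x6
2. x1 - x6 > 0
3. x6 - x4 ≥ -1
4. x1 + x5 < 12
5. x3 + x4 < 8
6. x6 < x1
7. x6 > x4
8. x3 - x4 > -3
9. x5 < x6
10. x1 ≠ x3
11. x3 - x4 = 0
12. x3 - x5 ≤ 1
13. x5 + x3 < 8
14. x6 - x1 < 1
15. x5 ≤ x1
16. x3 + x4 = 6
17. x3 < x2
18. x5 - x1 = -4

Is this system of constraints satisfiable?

One satisfying assignment is x1 = 7, x2 = 7, x3 = 3, x4 = 3, x5 = 3, x6 = 5.
For the less obvious constraints — constraint 2: x1 - x6 = 2; constraint 3: x6 - x4 = 2 — and the others hold by inspection.

Satisfiable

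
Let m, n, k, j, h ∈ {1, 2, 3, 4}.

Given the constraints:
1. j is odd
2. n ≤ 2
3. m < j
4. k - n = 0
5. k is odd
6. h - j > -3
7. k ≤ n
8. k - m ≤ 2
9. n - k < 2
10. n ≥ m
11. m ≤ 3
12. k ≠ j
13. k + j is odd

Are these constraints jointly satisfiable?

Unsatisfiable

Constraint 5 makes k odd and constraint 1 makes j odd, so k + j must be even. Constraint 13 says k + j is odd — contradiction.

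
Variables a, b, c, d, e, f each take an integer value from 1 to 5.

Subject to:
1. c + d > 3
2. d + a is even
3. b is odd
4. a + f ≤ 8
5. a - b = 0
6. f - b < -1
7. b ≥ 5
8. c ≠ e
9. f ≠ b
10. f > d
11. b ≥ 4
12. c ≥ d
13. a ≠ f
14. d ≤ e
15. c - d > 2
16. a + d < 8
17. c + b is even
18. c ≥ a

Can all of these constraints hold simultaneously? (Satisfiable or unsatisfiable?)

Satisfiable

Setting (a, b, c, d, e, f) = (5, 5, 5, 1, 4, 3) satisfies everything: constraint 1: c + d = 6; constraint 4: a + f = 8, and the others follow.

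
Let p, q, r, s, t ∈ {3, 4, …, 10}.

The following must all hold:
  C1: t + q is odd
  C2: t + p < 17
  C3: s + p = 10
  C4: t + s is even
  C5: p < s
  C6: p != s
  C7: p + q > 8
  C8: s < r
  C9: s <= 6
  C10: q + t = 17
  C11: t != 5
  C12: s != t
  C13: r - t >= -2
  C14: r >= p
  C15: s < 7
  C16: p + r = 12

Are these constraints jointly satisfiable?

Take p = 4, q = 7, r = 8, s = 6, t = 10. Then constraint 2: t + p = 14; constraint 3: s + p = 10; constraint 7: p + q = 11, and every other listed constraint is also met.

Satisfiable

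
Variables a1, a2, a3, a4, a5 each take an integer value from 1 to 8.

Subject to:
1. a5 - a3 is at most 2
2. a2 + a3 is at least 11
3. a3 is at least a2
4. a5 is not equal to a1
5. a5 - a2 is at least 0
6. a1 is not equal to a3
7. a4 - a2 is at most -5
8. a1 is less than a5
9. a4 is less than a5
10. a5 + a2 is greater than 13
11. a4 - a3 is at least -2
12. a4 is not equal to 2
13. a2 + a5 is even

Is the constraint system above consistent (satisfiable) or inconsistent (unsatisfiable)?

Constraints 1, 5, 7, and 11 give a2 − a4 ≥ 5, a4 − a3 ≥ -2, a3 − a5 ≥ -2, a5 − a2 ≥ 0.
Adding all 4 inequalities: the left sides telescope to 0, and the right sides sum to 5 + (-2) + (-2) + 0 = 1. So 0 ≥ 1, which is false.

Unsatisfiable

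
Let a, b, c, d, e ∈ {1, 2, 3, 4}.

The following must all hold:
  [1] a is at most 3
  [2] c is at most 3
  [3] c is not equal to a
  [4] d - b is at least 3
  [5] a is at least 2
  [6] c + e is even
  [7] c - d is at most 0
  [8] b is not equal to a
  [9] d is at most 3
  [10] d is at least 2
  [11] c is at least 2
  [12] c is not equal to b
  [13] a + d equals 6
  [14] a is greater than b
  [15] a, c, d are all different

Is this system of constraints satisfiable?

Unsatisfiable

Constraints 1, 2, 5, 9, 10, and 11 confine each of a, c, d to the 2 values {2, 3}.
Constraint 15 requires all 3 of them to be distinct, but only 2 values are available — impossible by the pigeonhole principle.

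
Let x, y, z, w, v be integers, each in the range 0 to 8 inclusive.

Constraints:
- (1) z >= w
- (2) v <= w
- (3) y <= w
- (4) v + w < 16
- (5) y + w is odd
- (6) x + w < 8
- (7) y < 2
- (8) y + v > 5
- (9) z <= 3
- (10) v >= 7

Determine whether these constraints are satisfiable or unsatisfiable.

Unsatisfiable

From constraints 2 and 10: w ≥ v and v ≥ 7, so w ≥ 7. From constraints 1 and 9: w ≤ z and z ≤ 3, so w ≤ 3. But 3 < 7, so no value of w works.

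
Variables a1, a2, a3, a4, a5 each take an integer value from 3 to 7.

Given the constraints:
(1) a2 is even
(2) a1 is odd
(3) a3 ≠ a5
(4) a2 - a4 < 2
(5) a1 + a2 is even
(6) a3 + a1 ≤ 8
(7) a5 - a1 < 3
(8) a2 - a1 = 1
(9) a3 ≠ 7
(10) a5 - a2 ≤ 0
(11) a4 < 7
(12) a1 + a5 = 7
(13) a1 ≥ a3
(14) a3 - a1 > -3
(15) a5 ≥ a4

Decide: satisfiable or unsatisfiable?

Constraint 2 makes a1 odd and constraint 1 makes a2 even, so a1 + a2 must be odd. Constraint 5 says a1 + a2 is even — contradiction.

Unsatisfiable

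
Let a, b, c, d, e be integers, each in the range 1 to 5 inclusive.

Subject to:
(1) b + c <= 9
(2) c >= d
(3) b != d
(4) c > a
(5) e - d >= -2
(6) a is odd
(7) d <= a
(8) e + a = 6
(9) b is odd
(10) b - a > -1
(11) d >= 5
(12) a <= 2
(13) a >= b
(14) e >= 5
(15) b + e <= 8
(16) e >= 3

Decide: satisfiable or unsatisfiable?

From constraint 16: e ≥ 3. From constraints 7 and 11: a ≥ d ≥ 5. Hence e + a ≥ 8. But constraint 8 requires e + a = 6, and 6 < 8. Contradiction.

Unsatisfiable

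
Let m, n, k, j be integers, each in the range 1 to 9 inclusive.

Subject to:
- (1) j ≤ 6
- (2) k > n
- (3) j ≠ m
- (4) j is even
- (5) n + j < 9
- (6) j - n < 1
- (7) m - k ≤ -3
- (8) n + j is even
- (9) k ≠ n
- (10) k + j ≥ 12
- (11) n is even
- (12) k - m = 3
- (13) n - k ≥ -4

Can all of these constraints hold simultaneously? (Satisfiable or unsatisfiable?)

Satisfiable

The assignment m = 5, n = 4, k = 8, j = 4 works:
  constraint 5 holds since n + j = 8.
  constraint 6 holds since j - n = 0.
  constraint 7 holds since m - k = -3.
The rest check out directly.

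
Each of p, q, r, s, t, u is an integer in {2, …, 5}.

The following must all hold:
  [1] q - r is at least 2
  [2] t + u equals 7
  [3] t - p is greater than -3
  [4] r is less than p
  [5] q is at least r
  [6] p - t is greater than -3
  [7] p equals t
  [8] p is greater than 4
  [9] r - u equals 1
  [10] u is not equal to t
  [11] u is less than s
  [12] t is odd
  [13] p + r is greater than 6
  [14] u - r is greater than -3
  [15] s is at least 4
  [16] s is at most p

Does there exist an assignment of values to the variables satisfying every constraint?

Satisfiable

Setting (p, q, r, s, t, u) = (5, 5, 3, 5, 5, 2) satisfies everything: constraint 1: q - r = 2; constraint 2: t + u = 7, and the others follow.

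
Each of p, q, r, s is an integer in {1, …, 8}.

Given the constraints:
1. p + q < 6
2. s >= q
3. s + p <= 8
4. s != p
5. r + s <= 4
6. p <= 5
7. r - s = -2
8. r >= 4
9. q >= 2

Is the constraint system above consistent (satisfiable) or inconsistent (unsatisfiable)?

Unsatisfiable

From constraint 8: r ≥ 4. From constraints 2 and 9: s ≥ q ≥ 2. Hence r + s ≥ 6. But constraint 5 requires r + s ≤ 4, and 4 < 6. Contradiction.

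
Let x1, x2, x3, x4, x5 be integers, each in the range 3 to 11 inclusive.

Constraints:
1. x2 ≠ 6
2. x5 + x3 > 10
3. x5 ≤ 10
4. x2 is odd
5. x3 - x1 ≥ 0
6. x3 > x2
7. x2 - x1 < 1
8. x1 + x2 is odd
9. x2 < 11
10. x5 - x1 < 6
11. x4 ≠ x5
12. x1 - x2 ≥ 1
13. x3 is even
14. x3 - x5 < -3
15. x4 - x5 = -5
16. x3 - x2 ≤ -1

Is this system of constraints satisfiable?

Unsatisfiable

Constraints 5, 12, and 16 give x1 − x2 ≥ 1, x2 − x3 ≥ 1, x3 − x1 ≥ 0.
Adding all 3 inequalities: the left sides telescope to 0, and the right sides sum to 1 + 1 + 0 = 2. So 0 ≥ 2, which is false.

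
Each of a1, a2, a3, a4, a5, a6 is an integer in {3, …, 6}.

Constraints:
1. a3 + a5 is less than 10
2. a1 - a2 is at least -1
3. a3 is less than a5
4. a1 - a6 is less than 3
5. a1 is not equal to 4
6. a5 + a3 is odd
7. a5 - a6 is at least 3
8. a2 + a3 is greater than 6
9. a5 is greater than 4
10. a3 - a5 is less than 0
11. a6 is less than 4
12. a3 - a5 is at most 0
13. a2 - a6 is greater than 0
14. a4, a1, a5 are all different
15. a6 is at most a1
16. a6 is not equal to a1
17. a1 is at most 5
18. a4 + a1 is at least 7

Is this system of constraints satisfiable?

Satisfiable

The assignment a1 = 5, a2 = 4, a3 = 3, a4 = 3, a5 = 6, a6 = 3 works:
  constraint 1 holds since a3 + a5 = 9.
  constraint 2 holds since a1 - a2 = 1.
The rest check out directly.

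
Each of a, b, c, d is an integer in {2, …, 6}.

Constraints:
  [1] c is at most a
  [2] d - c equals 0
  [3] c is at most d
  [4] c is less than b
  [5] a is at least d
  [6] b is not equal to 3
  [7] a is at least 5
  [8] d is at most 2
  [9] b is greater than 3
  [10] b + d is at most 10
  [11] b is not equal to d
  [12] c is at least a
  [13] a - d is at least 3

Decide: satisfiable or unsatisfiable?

From constraints 7 and 12: c ≥ a and a ≥ 5, so c ≥ 5. From constraints 3 and 8: c ≤ d and d ≤ 2, so c ≤ 2. But 2 < 5, so no value of c works.

Unsatisfiable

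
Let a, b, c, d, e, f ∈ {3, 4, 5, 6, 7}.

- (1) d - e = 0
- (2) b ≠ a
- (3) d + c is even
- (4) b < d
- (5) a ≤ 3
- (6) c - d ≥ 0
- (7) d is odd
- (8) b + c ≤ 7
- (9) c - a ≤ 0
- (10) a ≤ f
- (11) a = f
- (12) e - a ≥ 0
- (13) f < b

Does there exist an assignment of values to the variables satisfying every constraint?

Unsatisfiable

Constraints 4, 6, 9, 10, and 13 give f < b, b < d, d ≤ c, c ≤ a, a ≤ f. Chaining: f < b < d ≤ c ≤ a ≤ f, which forces f < f — impossible.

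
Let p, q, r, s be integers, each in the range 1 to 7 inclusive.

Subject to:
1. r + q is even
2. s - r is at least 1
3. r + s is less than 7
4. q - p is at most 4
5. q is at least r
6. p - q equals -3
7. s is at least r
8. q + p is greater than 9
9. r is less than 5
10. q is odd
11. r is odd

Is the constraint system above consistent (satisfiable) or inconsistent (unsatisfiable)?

Satisfiable

Take p = 4, q = 7, r = 1, s = 3. Then constraint 2: s - r = 2; constraint 3: r + s = 4, and every other listed constraint is also met.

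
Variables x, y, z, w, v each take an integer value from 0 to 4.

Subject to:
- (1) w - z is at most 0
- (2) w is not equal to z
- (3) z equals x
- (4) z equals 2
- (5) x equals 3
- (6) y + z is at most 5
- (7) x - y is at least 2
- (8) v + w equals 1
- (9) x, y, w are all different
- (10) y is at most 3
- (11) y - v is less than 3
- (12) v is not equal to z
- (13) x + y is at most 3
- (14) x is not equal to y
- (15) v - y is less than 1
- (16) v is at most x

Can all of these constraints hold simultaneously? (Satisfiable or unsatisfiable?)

Unsatisfiable

Constraint 4 fixes z = 2 and constraint 5 fixes x = 3, but constraint 3 requires z = x. Since 2 ≠ 3, contradiction.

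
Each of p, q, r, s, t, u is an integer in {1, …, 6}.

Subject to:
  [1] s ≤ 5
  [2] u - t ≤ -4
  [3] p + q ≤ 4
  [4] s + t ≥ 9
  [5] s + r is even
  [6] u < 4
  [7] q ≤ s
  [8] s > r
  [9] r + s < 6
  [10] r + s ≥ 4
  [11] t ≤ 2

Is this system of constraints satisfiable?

Unsatisfiable

From constraint 1: s ≤ 5. From constraint 11: t ≤ 2. Hence s + t ≤ 7. But constraint 4 requires s + t ≥ 9, and 9 > 7. Contradiction.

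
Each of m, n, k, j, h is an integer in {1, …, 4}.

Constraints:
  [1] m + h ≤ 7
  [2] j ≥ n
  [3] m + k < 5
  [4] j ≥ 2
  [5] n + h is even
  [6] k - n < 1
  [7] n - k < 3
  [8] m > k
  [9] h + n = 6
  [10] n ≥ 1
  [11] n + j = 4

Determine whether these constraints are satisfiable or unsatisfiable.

One satisfying assignment is m = 2, n = 2, k = 1, j = 2, h = 4.
For the less obvious constraints — constraint 1: m + h = 6; constraint 3: m + k = 3; constraint 6: k - n = -1 — and the others hold by inspection.

Satisfiable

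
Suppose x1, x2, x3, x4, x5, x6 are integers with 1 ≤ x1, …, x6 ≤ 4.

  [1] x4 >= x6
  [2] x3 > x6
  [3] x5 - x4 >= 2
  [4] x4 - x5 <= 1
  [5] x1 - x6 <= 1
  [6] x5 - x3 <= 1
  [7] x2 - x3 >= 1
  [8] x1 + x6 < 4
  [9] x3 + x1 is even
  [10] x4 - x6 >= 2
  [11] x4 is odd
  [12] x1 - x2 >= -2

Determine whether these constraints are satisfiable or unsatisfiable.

Constraints 3, 5, 6, 7, 10, and 12 give x6 − x1 ≥ -1, x1 − x2 ≥ -2, x2 − x3 ≥ 1, x3 − x5 ≥ -1, x5 − x4 ≥ 2, x4 − x6 ≥ 2.
Adding all 6 inequalities: the left sides telescope to 0, and the right sides sum to (-1) + (-2) + 1 + (-1) + 2 + 2 = 1. So 0 ≥ 1, which is false.

Unsatisfiable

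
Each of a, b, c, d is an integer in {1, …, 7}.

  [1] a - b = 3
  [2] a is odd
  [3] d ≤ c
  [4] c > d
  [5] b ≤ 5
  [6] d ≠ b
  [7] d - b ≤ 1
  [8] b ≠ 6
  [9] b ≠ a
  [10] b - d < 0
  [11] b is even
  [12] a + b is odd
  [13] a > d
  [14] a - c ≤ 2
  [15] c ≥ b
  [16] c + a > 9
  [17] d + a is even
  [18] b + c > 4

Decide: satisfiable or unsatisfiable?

Satisfiable

Setting (a, b, c, d) = (5, 2, 5, 3) satisfies everything: constraint 1: a - b = 3; constraint 7: d - b = 1, and the others follow.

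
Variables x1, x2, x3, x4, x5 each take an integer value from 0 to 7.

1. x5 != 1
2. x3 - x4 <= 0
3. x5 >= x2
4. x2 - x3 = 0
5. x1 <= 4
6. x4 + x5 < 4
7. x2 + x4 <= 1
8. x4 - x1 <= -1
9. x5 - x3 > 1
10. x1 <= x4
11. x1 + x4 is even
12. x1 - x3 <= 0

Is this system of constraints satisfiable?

Unsatisfiable

Constraints 2, 8, and 12 give x3 − x1 ≥ 0, x1 − x4 ≥ 1, x4 − x3 ≥ 0.
Adding all 3 inequalities: the left sides telescope to 0, and the right sides sum to 0 + 1 + 0 = 1. So 0 ≥ 1, which is false.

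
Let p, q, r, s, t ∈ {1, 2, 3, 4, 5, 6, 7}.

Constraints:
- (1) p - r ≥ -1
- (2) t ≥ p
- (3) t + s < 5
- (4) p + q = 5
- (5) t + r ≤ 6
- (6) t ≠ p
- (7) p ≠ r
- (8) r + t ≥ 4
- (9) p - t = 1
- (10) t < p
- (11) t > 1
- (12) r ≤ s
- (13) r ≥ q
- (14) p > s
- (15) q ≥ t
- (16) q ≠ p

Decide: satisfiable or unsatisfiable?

Constraints 2, 12, 13, 14, and 15 give r ≤ s, s < p, p ≤ t, t ≤ q, q ≤ r. Chaining: r ≤ s < p ≤ t ≤ q ≤ r, which forces r < r — impossible.

Unsatisfiable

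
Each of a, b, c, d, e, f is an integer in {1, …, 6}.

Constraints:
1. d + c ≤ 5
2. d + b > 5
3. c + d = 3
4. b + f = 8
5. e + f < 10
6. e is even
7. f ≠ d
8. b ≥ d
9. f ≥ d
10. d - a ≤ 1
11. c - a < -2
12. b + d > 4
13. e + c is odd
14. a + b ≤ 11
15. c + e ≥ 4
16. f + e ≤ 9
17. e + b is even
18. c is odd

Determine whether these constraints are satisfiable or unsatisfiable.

Satisfiable

Take a = 4, b = 4, c = 1, d = 2, e = 4, f = 4. Then constraint 1: d + c = 3; constraint 2: d + b = 6; constraint 3: c + d = 3, and every other listed constraint is also met.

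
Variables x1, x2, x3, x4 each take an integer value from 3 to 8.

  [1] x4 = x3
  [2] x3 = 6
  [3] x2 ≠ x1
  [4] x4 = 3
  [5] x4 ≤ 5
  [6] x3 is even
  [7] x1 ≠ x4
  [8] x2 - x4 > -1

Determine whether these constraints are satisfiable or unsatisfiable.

Unsatisfiable

Constraint 4 fixes x4 = 3 and constraint 2 fixes x3 = 6, but constraint 1 requires x4 = x3. Since 3 ≠ 6, contradiction.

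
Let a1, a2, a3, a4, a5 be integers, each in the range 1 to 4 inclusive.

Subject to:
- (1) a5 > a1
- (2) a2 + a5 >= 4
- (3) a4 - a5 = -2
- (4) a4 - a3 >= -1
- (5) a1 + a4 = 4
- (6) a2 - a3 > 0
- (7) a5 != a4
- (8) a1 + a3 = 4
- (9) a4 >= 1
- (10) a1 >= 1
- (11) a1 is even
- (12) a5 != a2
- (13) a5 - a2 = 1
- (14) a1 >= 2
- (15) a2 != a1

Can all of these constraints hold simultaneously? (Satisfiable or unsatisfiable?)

The assignment a1 = 2, a2 = 3, a3 = 2, a4 = 2, a5 = 4 works:
  constraint 2 holds since a2 + a5 = 7.
  constraint 3 holds since a4 - a5 = -2.
  constraint 4 holds since a4 - a3 = 0.
The rest check out directly.

Satisfiable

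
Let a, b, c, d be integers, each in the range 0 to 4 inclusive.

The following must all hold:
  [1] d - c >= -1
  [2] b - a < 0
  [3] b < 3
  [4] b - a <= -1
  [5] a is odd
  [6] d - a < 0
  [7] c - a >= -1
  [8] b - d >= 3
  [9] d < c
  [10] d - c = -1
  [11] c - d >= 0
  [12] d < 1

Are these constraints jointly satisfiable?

Unsatisfiable

Constraints 1, 4, 7, and 8 give d − c ≥ -1, c − a ≥ -1, a − b ≥ 1, b − d ≥ 3.
Adding all 4 inequalities: the left sides telescope to 0, and the right sides sum to (-1) + (-1) + 1 + 3 = 2. So 0 ≥ 2, which is false.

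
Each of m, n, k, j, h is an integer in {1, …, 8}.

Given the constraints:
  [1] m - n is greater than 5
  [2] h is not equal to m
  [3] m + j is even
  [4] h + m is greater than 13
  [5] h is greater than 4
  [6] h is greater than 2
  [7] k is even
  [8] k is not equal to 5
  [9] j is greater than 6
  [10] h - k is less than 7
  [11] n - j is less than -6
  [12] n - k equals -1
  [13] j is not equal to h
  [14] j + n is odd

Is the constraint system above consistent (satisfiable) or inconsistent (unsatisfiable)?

Take m = 8, n = 1, k = 2, j = 8, h = 7. Then constraint 1: m - n = 7; constraint 4: h + m = 15; constraint 10: h - k = 5, and every other listed constraint is also met.

Satisfiable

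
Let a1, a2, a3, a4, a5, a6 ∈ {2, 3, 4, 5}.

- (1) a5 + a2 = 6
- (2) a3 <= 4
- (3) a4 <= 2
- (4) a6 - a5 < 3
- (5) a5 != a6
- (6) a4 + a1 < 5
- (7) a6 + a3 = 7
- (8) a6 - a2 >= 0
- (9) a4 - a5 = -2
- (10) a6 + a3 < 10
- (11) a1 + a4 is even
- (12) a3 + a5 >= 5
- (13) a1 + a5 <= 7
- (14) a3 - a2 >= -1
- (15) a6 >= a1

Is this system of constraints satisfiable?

Satisfiable

Take a1 = 2, a2 = 2, a3 = 2, a4 = 2, a5 = 4, a6 = 5. Then constraint 1: a5 + a2 = 6; constraint 4: a6 - a5 = 1; constraint 6: a4 + a1 = 4, and every other listed constraint is also met.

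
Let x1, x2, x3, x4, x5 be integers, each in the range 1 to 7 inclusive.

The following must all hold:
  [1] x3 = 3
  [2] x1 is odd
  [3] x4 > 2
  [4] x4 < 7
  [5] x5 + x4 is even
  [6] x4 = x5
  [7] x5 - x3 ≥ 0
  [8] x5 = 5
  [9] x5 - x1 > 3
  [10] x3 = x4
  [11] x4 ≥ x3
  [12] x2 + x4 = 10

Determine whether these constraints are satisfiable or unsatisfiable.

Unsatisfiable

Constraint 1 fixes x3 = 3 and constraint 8 fixes x5 = 5. Constraints 6 and 10 give x3 = x4 = x5, so x3 = x5. But 3 ≠ 5 — contradiction.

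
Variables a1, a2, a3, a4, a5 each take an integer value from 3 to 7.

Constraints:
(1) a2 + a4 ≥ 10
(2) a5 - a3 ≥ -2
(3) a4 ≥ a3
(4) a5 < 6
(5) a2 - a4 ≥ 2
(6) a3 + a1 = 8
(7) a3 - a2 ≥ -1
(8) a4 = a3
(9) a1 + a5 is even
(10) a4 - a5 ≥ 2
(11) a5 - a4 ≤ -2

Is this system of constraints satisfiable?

Unsatisfiable

Constraints 2, 5, 7, and 11 give a2 − a4 ≥ 2, a4 − a5 ≥ 2, a5 − a3 ≥ -2, a3 − a2 ≥ -1.
Adding all 4 inequalities: the left sides telescope to 0, and the right sides sum to 2 + 2 + (-2) + (-1) = 1. So 0 ≥ 1, which is false.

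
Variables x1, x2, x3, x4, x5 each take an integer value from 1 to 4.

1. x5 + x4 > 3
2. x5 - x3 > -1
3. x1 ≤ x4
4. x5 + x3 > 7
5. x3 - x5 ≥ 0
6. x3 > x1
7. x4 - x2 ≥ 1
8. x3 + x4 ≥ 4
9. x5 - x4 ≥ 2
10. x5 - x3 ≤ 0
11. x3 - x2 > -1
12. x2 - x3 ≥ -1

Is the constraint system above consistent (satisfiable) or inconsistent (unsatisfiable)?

Unsatisfiable

Constraints 7, 9, 10, and 12 give x5 − x4 ≥ 2, x4 − x2 ≥ 1, x2 − x3 ≥ -1, x3 − x5 ≥ 0.
Adding all 4 inequalities: the left sides telescope to 0, and the right sides sum to 2 + 1 + (-1) + 0 = 2. So 0 ≥ 2, which is false.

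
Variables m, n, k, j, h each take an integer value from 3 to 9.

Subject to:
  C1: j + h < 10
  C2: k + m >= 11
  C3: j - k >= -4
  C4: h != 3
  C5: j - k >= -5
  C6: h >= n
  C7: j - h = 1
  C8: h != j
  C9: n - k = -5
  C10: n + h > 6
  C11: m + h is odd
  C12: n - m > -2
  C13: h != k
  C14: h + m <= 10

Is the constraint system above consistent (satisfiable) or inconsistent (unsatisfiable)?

Setting (m, n, k, j, h) = (3, 3, 8, 5, 4) satisfies everything: constraint 1: j + h = 9; constraint 2: k + m = 11; constraint 3: j - k = -3, and the others follow.

Satisfiable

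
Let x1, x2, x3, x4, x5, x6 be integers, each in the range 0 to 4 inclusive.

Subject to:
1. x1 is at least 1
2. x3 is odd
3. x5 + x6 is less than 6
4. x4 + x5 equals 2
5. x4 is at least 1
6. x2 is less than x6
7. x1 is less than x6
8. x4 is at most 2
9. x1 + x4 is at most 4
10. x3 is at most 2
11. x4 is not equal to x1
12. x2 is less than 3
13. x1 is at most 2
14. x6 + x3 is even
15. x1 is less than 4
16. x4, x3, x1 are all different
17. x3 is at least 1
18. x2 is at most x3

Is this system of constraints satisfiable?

Constraints 1, 5, 8, 10, 13, and 17 confine each of x4, x3, x1 to the 2 values {1, 2}.
Constraint 16 requires all 3 of them to be distinct, but only 2 values are available — impossible by the pigeonhole principle.

Unsatisfiable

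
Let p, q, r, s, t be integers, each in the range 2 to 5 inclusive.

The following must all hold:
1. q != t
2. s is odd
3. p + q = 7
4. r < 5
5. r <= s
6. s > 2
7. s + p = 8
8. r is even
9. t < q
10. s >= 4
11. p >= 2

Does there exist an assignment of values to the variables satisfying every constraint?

One satisfying assignment is p = 3, q = 4, r = 2, s = 5, t = 2.
For the less obvious constraints — constraint 2: s = 5 is odd; constraint 3: p + q = 7; constraint 7: s + p = 8 — and the others hold by inspection.

Satisfiable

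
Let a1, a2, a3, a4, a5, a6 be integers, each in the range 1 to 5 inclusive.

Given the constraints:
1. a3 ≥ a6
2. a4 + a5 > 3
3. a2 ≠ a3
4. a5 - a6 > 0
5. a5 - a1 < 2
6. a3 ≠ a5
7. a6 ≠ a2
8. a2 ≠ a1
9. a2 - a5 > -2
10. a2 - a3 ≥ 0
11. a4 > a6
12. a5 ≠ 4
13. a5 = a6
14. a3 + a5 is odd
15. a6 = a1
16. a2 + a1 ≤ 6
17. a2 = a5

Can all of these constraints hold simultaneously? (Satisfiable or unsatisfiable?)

From constraints 13, 15, and 17, a2 = a5 = a6 = a1, so a2 = a1. But constraint 8 says a2 ≠ a1. Contradiction.

Unsatisfiable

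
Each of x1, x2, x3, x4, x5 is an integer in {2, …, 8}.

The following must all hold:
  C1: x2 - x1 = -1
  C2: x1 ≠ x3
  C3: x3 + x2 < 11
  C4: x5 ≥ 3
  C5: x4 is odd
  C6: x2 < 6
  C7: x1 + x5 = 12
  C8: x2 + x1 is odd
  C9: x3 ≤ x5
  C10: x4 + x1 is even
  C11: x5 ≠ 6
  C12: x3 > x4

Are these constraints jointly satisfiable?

Satisfiable

Try x1 = 5, x2 = 4, x3 = 6, x4 = 3, x5 = 7.
Check constraint 1: x2 - x1 = -1; constraint 3: x3 + x2 = 10; constraint 7: x1 + x5 = 12. The remaining constraints are straightforward to verify.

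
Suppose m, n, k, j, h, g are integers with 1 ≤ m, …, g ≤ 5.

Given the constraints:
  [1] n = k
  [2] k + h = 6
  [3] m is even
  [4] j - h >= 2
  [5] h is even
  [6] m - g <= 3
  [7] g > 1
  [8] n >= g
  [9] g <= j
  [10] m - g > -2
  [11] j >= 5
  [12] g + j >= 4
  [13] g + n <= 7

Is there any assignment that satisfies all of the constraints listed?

Satisfiable

One satisfying assignment is m = 2, n = 4, k = 4, j = 5, h = 2, g = 2.
For the less obvious constraints — constraint 2: k + h = 6; constraint 4: j - h = 3 — and the others hold by inspection.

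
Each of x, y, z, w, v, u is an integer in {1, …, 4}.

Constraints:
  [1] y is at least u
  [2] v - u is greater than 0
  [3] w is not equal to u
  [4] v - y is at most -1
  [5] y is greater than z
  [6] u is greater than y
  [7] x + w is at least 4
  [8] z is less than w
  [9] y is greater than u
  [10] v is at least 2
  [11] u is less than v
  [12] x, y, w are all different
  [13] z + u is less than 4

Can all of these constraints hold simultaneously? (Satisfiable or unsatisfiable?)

Unsatisfiable

Constraints 2, 4, and 6 give y < u, u < v, v < y. Chaining: y < u < v < y, which forces y < y — impossible.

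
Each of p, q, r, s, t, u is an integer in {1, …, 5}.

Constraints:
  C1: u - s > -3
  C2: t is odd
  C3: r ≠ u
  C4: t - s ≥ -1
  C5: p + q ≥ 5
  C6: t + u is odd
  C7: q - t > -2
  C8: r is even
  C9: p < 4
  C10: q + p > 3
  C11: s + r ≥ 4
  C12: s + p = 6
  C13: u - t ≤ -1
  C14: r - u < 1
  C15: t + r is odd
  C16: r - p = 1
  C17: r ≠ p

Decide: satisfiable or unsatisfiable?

Try p = 1, q = 4, r = 2, s = 5, t = 5, u = 4.
Check constraint 1: u - s = -1; constraint 4: t - s = 0; constraint 5: p + q = 5. The remaining constraints are straightforward to verify.

Satisfiable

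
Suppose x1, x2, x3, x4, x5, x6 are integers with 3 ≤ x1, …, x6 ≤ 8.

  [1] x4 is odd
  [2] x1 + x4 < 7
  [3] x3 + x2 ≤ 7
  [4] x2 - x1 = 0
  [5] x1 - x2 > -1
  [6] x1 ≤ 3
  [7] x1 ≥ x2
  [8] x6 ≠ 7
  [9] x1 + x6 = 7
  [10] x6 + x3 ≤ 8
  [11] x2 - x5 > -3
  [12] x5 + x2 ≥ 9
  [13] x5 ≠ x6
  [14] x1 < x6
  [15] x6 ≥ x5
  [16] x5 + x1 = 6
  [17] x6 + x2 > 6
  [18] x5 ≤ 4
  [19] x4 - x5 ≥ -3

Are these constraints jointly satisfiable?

Unsatisfiable

From constraint 18: x5 ≤ 4. From constraints 6 and 7: x2 ≤ x1 ≤ 3. Hence x5 + x2 ≤ 7. But constraint 12 requires x5 + x2 ≥ 9, and 9 > 7. Contradiction.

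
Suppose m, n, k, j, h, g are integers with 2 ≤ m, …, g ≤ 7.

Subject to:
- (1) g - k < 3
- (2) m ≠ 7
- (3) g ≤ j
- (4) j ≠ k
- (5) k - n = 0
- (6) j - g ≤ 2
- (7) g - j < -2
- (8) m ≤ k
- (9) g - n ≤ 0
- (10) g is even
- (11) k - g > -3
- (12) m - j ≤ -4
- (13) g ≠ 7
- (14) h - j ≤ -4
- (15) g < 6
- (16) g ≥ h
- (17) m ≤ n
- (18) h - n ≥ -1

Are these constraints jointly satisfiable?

Unsatisfiable

Constraints 6, 9, 14, and 18 give j − h ≥ 4, h − n ≥ -1, n − g ≥ 0, g − j ≥ -2.
Adding all 4 inequalities: the left sides telescope to 0, and the right sides sum to 4 + (-1) + 0 + (-2) = 1. So 0 ≥ 1, which is false.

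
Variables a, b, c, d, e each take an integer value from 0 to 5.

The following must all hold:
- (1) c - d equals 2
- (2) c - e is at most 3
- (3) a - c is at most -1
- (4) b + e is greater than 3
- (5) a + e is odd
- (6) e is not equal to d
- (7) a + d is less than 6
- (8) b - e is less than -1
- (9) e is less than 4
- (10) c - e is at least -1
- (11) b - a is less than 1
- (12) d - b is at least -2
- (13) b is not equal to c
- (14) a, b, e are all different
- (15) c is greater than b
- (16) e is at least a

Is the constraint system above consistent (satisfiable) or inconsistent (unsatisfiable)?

One satisfying assignment is a = 2, b = 1, c = 3, d = 1, e = 3.
For the less obvious constraints — constraint 1: c - d = 2; constraint 2: c - e = 0; constraint 3: a - c = -1 — and the others hold by inspection.

Satisfiable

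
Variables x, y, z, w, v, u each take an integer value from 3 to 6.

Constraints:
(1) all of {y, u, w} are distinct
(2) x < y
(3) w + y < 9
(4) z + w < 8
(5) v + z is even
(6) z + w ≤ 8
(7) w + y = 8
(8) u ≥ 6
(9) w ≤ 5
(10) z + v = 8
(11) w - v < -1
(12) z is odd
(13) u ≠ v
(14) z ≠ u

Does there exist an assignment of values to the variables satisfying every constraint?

Satisfiable

Take x = 4, y = 5, z = 3, w = 3, v = 5, u = 6. Then constraint 3: w + y = 8; constraint 4: z + w = 6; constraint 6: z + w = 6, and every other listed constraint is also met.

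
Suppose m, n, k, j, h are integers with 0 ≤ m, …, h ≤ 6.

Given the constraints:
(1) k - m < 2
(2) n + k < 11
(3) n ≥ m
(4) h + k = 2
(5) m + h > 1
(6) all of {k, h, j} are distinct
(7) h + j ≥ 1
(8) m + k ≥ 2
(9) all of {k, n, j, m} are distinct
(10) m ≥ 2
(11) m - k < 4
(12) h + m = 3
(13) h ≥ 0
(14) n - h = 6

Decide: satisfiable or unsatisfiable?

Satisfiable

Take m = 3, n = 6, k = 2, j = 4, h = 0. Then constraint 1: k - m = -1; constraint 2: n + k = 8, and every other listed constraint is also met.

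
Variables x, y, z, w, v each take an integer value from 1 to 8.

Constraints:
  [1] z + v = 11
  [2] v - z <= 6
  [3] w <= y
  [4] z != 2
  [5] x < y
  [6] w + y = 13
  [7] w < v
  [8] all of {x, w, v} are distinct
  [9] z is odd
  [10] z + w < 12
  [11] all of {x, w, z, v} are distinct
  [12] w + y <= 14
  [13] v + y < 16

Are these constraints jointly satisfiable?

Satisfiable

Take x = 4, y = 7, z = 3, w = 6, v = 8. Then constraint 1: z + v = 11; constraint 2: v - z = 5, and every other listed constraint is also met.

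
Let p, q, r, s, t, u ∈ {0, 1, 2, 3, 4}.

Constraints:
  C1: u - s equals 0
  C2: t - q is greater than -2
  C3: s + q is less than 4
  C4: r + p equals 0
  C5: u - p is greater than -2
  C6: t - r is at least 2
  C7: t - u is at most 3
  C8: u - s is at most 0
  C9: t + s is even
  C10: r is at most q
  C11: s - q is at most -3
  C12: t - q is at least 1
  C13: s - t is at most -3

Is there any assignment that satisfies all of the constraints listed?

Unsatisfiable

Constraints 7, 8, 11, and 12 give q − s ≥ 3, s − u ≥ 0, u − t ≥ -3, t − q ≥ 1.
Adding all 4 inequalities: the left sides telescope to 0, and the right sides sum to 3 + 0 + (-3) + 1 = 1. So 0 ≥ 1, which is false.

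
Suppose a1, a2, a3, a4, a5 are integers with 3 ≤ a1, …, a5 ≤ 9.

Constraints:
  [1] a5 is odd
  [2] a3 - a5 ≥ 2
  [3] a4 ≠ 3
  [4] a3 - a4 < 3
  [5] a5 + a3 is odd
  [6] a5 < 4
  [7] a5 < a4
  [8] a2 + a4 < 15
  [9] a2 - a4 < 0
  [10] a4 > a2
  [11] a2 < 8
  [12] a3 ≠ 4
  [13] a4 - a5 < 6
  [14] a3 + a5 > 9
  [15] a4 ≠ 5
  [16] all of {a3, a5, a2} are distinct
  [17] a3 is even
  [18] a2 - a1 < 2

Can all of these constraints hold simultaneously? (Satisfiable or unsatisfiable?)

The assignment a1 = 4, a2 = 5, a3 = 8, a4 = 8, a5 = 3 works:
  constraint 2 holds since a3 - a5 = 5.
  constraint 4 holds since a3 - a4 = 0.
The rest check out directly.

Satisfiable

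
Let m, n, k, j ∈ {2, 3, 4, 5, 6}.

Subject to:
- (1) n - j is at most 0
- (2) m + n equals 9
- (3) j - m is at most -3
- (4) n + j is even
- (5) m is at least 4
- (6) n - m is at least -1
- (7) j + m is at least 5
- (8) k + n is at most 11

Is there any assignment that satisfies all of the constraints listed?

Unsatisfiable

Constraints 1, 3, and 6 give j − n ≥ 0, n − m ≥ -1, m − j ≥ 3.
Adding all 3 inequalities: the left sides telescope to 0, and the right sides sum to 0 + (-1) + 3 = 2. So 0 ≥ 2, which is false.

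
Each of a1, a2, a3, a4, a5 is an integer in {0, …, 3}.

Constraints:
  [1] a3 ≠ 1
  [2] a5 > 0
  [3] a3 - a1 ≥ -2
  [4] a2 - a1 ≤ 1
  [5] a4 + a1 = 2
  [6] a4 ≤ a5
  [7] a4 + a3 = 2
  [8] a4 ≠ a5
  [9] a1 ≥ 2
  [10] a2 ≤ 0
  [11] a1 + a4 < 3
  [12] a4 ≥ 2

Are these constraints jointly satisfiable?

Unsatisfiable

From constraint 12: a4 ≥ 2. From constraint 9: a1 ≥ 2. Hence a4 + a1 ≥ 4. But constraint 5 requires a4 + a1 = 2, and 2 < 4. Contradiction.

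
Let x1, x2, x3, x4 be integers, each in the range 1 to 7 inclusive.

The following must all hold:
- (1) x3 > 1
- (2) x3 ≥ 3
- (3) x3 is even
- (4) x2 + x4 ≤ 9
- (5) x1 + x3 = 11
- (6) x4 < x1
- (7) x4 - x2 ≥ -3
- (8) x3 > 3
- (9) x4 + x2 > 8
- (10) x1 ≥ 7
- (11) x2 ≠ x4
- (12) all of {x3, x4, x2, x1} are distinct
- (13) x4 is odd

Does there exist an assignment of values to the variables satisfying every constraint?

The assignment x1 = 7, x2 = 6, x3 = 4, x4 = 3 works:
  constraint 4 holds since x2 + x4 = 9.
  constraint 5 holds since x1 + x3 = 11.
The rest check out directly.

Satisfiable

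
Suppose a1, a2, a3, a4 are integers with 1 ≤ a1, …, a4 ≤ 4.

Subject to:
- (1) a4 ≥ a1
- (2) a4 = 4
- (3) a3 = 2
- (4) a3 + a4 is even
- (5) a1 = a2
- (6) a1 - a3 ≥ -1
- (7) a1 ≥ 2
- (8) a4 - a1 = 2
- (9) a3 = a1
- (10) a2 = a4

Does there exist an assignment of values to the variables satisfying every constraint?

Constraint 3 fixes a3 = 2 and constraint 2 fixes a4 = 4. Constraints 5, 9, and 10 give a3 = a1 = a2 = a4, so a3 = a4. But 2 ≠ 4 — contradiction.

Unsatisfiable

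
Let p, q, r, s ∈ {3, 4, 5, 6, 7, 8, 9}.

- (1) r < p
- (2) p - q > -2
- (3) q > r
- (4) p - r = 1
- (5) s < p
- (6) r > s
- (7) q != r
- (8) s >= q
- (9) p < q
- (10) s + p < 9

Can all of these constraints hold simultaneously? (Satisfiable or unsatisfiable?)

Constraints 1, 6, 8, and 9 give s < r, r < p, p < q, q ≤ s. Chaining: s < r < p < q ≤ s, which forces s < s — impossible.

Unsatisfiable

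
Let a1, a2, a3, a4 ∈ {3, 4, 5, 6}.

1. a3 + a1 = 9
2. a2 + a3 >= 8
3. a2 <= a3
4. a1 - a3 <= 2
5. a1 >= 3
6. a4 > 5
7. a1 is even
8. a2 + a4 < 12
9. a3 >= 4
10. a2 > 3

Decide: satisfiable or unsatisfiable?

Satisfiable

Setting (a1, a2, a3, a4) = (4, 5, 5, 6) satisfies everything: constraint 1: a3 + a1 = 9; constraint 2: a2 + a3 = 10, and the others follow.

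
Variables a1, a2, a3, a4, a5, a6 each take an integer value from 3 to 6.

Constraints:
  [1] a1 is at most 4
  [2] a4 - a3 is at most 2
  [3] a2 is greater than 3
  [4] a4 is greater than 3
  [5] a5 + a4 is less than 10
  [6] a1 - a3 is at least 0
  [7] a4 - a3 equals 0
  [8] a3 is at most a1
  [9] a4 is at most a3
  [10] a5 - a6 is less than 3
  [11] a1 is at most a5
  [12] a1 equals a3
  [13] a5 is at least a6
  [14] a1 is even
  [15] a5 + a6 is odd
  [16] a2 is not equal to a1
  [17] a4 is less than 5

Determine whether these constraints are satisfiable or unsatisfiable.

Take a1 = 4, a2 = 6, a3 = 4, a4 = 4, a5 = 5, a6 = 4. Then constraint 2: a4 - a3 = 0; constraint 5: a5 + a4 = 9; constraint 6: a1 - a3 = 0, and every other listed constraint is also met.

Satisfiable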